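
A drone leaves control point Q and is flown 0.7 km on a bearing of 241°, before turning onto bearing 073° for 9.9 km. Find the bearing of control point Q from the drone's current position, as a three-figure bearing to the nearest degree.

254°

Leg 1 (241°, 0.7 km): east 0.7 sin 241° = -0.61, north 0.7 cos 241° = -0.34
Leg 2 (073°, 9.9 km): east 9.9 sin 73° = 9.47, north 9.9 cos 73° = 2.89
Net displacement: 8.86 east, 2.56 north. Direction back to start is (-8.86, -2.56): bearing = atan2(-8.86, -2.56) mod 360° = 253.90° ≈ 254°.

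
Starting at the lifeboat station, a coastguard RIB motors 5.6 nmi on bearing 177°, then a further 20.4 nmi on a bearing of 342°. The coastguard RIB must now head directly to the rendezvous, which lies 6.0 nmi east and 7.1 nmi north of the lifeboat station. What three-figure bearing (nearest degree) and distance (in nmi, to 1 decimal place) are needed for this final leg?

Leg 1 (177°, 5.6 nmi): east 5.6 sin 177° = 0.29, north 5.6 cos 177° = -5.59
Leg 2 (342°, 20.4 nmi): east 20.4 sin 342° = -6.30, north 20.4 cos 342° = 19.40
Current position: (-6.01, 13.81). Target: (6.0, 7.1). Remaining: Δeast = 12.01, Δnorth = -6.71.
Bearing = atan2(12.01, -6.71) mod 360° = 119.19°; distance = √((12.01)² + (-6.71)²) = 13.758 nmi.

119°, 13.8 nmi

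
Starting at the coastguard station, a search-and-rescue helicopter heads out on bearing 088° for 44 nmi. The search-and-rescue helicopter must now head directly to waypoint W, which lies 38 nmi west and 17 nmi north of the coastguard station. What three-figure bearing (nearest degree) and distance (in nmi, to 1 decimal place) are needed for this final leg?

Leg 1 (088°, 44 nmi): east 44 sin 88° = 43.97, north 44 cos 88° = 1.54
Current position: (43.97, 1.54). Target: (-38, 17). Remaining: Δeast = -81.97, Δnorth = 15.46.
Bearing = atan2(-81.97, 15.46) mod 360° = 280.68°; distance = √((-81.97)² + (15.46)²) = 83.419 nmi.

281°, 83.4 nmi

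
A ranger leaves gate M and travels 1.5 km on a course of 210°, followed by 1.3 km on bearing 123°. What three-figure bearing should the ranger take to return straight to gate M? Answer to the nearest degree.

350°

Leg 1 (210°, 1.5 km): east 1.5 sin 210° = -0.75, north 1.5 cos 210° = -1.30
Leg 2 (123°, 1.3 km): east 1.3 sin 123° = 1.09, north 1.3 cos 123° = -0.71
Net displacement: 0.34 east, -2.01 north. Direction back to start is (-0.34, 2.01): bearing = atan2(-0.34, 2.01) mod 360° = 350.38° ≈ 350°.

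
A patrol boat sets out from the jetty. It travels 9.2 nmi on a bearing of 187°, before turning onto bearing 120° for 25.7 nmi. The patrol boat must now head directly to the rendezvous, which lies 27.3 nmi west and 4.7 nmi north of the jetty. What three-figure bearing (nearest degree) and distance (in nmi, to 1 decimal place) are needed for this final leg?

Leg 1 (187°, 9.2 nmi): east 9.2 sin 187° = -1.12, north 9.2 cos 187° = -9.13
Leg 2 (120°, 25.7 nmi): east 25.7 sin 120° = 22.26, north 25.7 cos 120° = -12.85
Current position: (21.14, -21.98). Target: (-27.3, 4.7). Remaining: Δeast = -48.44, Δnorth = 26.68.
Bearing = atan2(-48.44, 26.68) mod 360° = 298.85°; distance = √((-48.44)² + (26.68)²) = 55.298 nmi.

299°, 55.3 nmi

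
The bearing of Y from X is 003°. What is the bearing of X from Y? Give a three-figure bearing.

183°

Back-bearing = 003° + 180° = 183°.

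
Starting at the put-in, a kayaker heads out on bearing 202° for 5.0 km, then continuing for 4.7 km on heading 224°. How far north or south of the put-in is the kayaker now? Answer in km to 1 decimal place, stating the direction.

8.0 km south

Leg 1 (202°, 5.0 km): east 5.0 sin 202° = -1.87, north 5.0 cos 202° = -4.64
Leg 2 (224°, 4.7 km): east 4.7 sin 224° = -3.26, north 4.7 cos 224° = -3.38
Net north component: -8.02 km.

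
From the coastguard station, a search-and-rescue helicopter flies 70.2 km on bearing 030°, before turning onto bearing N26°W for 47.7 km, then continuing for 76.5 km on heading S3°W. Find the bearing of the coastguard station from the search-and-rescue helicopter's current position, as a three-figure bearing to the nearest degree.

Leg 1 (030°, 70.2 km): east 70.2 sin 30° = 35.10, north 70.2 cos 30° = 60.79
Leg 2 (N26°W, 47.7 km): east 47.7 sin 334° = -20.91, north 47.7 cos 334° = 42.87
Leg 3 (S3°W, 76.5 km): east 76.5 sin 183° = -4.00, north 76.5 cos 183° = -76.40
Net displacement: 10.19 east, 27.27 north. Direction back to start is (-10.19, -27.27): bearing = atan2(-10.19, -27.27) mod 360° = 200.48° ≈ 200°.

200°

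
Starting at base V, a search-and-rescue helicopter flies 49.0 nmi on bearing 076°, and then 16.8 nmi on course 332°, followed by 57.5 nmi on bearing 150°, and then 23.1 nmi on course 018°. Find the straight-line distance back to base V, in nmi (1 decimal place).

Leg 1 (076°, 49.0 nmi): east 49.0 sin 76° = 47.54, north 49.0 cos 76° = 11.85
Leg 2 (332°, 16.8 nmi): east 16.8 sin 332° = -7.89, north 16.8 cos 332° = 14.83
Leg 3 (150°, 57.5 nmi): east 57.5 sin 150° = 28.75, north 57.5 cos 150° = -49.80
Leg 4 (018°, 23.1 nmi): east 23.1 sin 18° = 7.14, north 23.1 cos 18° = 21.97
Net: 75.55 east, -1.14 north. Distance = √((75.55)² + (-1.14)²) = 75.554 nmi.

75.6 nmi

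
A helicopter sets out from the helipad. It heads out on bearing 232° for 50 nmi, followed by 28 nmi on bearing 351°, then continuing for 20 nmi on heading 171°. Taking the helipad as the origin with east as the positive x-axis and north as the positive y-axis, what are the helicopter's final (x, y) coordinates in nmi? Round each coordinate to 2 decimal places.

Leg 1 (232°, 50 nmi): east 50 sin 232° = -39.40, north 50 cos 232° = -30.78
Leg 2 (351°, 28 nmi): east 28 sin 351° = -4.38, north 28 cos 351° = 27.66
Leg 3 (171°, 20 nmi): east 20 sin 171° = 3.13, north 20 cos 171° = -19.75
Summing: -40.65 nmi east, -22.88 nmi north → (-40.65, -22.88).

(-40.65, -22.88)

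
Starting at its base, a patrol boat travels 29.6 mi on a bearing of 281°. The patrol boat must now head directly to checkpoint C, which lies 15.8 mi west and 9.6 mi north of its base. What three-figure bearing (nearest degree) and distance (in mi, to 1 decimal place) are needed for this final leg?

073°, 13.8 mi

Leg 1 (281°, 29.6 mi): east 29.6 sin 281° = -29.06, north 29.6 cos 281° = 5.65
Current position: (-29.06, 5.65). Target: (-15.8, 9.6). Remaining: Δeast = 13.26, Δnorth = 3.95.
Bearing = atan2(13.26, 3.95) mod 360° = 73.40°; distance = √((13.26)² + (3.95)²) = 13.833 mi.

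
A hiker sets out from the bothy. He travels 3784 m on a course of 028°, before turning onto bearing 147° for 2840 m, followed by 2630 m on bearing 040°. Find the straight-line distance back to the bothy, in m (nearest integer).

5829 m

Leg 1 (028°, 3784 m): east 3784 sin 28° = 1776.48, north 3784 cos 28° = 3341.07
Leg 2 (147°, 2840 m): east 2840 sin 147° = 1546.77, north 2840 cos 147° = -2381.82
Leg 3 (040°, 2630 m): east 2630 sin 40° = 1690.53, north 2630 cos 40° = 2014.70
Net: 5013.79 east, 2973.95 north. Distance = √((5013.79)² + (2973.95)²) = 5829.444 m.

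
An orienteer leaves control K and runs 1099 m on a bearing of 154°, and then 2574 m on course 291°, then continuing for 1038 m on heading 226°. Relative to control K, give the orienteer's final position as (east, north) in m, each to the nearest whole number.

Leg 1 (154°, 1099 m): east 1099 sin 154° = 481.77, north 1099 cos 154° = -987.77
Leg 2 (291°, 2574 m): east 2574 sin 291° = -2403.04, north 2574 cos 291° = 922.44
Leg 3 (226°, 1038 m): east 1038 sin 226° = -746.67, north 1038 cos 226° = -721.06
Summing: -2667.94 m east, -786.39 m north → (-2668, -786).

(-2668, -786)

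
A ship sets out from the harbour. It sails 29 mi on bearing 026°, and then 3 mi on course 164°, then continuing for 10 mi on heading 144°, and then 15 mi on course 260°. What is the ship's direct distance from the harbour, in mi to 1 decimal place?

13.3 mi

Leg 1 (026°, 29 mi): east 29 sin 26° = 12.71, north 29 cos 26° = 26.07
Leg 2 (164°, 3 mi): east 3 sin 164° = 0.83, north 3 cos 164° = -2.88
Leg 3 (144°, 10 mi): east 10 sin 144° = 5.88, north 10 cos 144° = -8.09
Leg 4 (260°, 15 mi): east 15 sin 260° = -14.77, north 15 cos 260° = -2.60
Net: 4.65 east, 12.49 north. Distance = √((4.65)² + (12.49)²) = 13.322 mi.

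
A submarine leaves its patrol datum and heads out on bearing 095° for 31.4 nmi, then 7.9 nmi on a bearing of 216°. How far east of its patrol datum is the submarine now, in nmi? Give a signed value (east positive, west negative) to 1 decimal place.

Leg 1 (095°, 31.4 nmi): east 31.4 sin 95° = 31.28, north 31.4 cos 95° = -2.74
Leg 2 (216°, 7.9 nmi): east 7.9 sin 216° = -4.64, north 7.9 cos 216° = -6.39
Net east component: 26.64 nmi.

26.6 nmi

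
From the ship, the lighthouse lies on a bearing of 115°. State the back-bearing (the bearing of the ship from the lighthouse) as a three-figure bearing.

Back-bearing = 115° + 180° = 295°.

295°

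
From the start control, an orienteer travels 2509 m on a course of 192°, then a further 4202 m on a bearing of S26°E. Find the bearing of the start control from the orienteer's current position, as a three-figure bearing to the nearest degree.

Leg 1 (192°, 2509 m): east 2509 sin 192° = -521.65, north 2509 cos 192° = -2454.17
Leg 2 (S26°E, 4202 m): east 4202 sin 154° = 1842.04, north 4202 cos 154° = -3776.73
Net displacement: 1320.39 east, -6230.90 north. Direction back to start is (-1320.39, 6230.90): bearing = atan2(-1320.39, 6230.90) mod 360° = 348.04° ≈ 348°.

348°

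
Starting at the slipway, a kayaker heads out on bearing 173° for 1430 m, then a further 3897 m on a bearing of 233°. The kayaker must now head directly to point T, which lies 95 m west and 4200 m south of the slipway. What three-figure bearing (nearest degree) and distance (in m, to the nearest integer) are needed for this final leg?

099°, 2876 m

Leg 1 (173°, 1430 m): east 1430 sin 173° = 174.27, north 1430 cos 173° = -1419.34
Leg 2 (233°, 3897 m): east 3897 sin 233° = -3112.28, north 3897 cos 233° = -2345.27
Current position: (-2938.01, -3764.61). Target: (-95, -4200). Remaining: Δeast = 2843.01, Δnorth = -435.39.
Bearing = atan2(2843.01, -435.39) mod 360° = 98.71°; distance = √((2843.01)² + (-435.39)²) = 2876.154 m.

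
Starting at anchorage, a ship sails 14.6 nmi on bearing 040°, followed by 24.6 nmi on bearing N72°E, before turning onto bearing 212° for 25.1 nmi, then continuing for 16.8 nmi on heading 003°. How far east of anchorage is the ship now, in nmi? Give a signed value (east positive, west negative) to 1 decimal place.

20.4 nmi

Leg 1 (040°, 14.6 nmi): east 14.6 sin 40° = 9.38, north 14.6 cos 40° = 11.18
Leg 2 (N72°E, 24.6 nmi): east 24.6 sin 72° = 23.40, north 24.6 cos 72° = 7.60
Leg 3 (212°, 25.1 nmi): east 25.1 sin 212° = -13.30, north 25.1 cos 212° = -21.29
Leg 4 (003°, 16.8 nmi): east 16.8 sin 3° = 0.88, north 16.8 cos 3° = 16.78
Net east component: 20.36 nmi.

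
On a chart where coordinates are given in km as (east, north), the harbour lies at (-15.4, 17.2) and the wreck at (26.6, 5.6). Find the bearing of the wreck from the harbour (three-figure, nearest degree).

Δeast = 26.6 − -15.4 = 42.00; Δnorth = 5.6 − 17.2 = -11.60.
Bearing = atan2(Δeast, Δnorth) mod 360° = 105.44° ≈ 105°.

105°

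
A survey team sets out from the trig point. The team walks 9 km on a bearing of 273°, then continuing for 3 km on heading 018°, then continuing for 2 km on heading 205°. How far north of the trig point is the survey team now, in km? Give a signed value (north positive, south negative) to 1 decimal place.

1.5 km

Leg 1 (273°, 9 km): east 9 sin 273° = -8.99, north 9 cos 273° = 0.47
Leg 2 (018°, 3 km): east 3 sin 18° = 0.93, north 3 cos 18° = 2.85
Leg 3 (205°, 2 km): east 2 sin 205° = -0.85, north 2 cos 205° = -1.81
Net north component: 1.51 km.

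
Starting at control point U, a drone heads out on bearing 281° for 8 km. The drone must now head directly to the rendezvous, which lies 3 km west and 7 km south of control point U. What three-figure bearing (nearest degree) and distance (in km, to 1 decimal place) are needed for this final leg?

150°, 9.8 km

Leg 1 (281°, 8 km): east 8 sin 281° = -7.85, north 8 cos 281° = 1.53
Current position: (-7.85, 1.53). Target: (-3, -7). Remaining: Δeast = 4.85, Δnorth = -8.53.
Bearing = atan2(4.85, -8.53) mod 360° = 150.35°; distance = √((4.85)² + (-8.53)²) = 9.811 km.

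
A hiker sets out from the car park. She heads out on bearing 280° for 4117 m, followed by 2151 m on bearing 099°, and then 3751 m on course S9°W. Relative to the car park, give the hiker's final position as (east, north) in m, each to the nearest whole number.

Leg 1 (280°, 4117 m): east 4117 sin 280° = -4054.45, north 4117 cos 280° = 714.91
Leg 2 (099°, 2151 m): east 2151 sin 99° = 2124.52, north 2151 cos 99° = -336.49
Leg 3 (S9°W, 3751 m): east 3751 sin 189° = -586.79, north 3751 cos 189° = -3704.82
Summing: -2516.72 m east, -3326.40 m north → (-2517, -3326).

(-2517, -3326)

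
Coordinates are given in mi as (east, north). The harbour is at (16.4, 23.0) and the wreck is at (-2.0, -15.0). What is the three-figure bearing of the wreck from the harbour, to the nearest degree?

Δeast = -2.0 − 16.4 = -18.40; Δnorth = -15.0 − 23.0 = -38.00.
Bearing = atan2(Δeast, Δnorth) mod 360° = 205.84° ≈ 206°.

206°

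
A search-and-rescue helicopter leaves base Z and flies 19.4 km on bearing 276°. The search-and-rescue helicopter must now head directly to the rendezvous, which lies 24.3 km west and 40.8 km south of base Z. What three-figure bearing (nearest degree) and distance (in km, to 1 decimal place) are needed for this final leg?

187°, 43.1 km

Leg 1 (276°, 19.4 km): east 19.4 sin 276° = -19.29, north 19.4 cos 276° = 2.03
Current position: (-19.29, 2.03). Target: (-24.3, -40.8). Remaining: Δeast = -5.01, Δnorth = -42.83.
Bearing = atan2(-5.01, -42.83) mod 360° = 186.67°; distance = √((-5.01)² + (-42.83)²) = 43.119 km.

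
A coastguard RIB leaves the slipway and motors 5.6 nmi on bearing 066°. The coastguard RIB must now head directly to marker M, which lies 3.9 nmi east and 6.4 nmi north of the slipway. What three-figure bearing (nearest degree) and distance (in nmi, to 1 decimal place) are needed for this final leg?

344°, 4.3 nmi

Leg 1 (066°, 5.6 nmi): east 5.6 sin 66° = 5.12, north 5.6 cos 66° = 2.28
Current position: (5.12, 2.28). Target: (3.9, 6.4). Remaining: Δeast = -1.22, Δnorth = 4.12.
Bearing = atan2(-1.22, 4.12) mod 360° = 343.57°; distance = √((-1.22)² + (4.12)²) = 4.298 nmi.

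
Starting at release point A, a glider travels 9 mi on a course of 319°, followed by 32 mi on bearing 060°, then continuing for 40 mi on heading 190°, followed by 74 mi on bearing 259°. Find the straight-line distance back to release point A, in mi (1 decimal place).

Leg 1 (319°, 9 mi): east 9 sin 319° = -5.90, north 9 cos 319° = 6.79
Leg 2 (060°, 32 mi): east 32 sin 60° = 27.71, north 32 cos 60° = 16.00
Leg 3 (190°, 40 mi): east 40 sin 190° = -6.95, north 40 cos 190° = -39.39
Leg 4 (259°, 74 mi): east 74 sin 259° = -72.64, north 74 cos 259° = -14.12
Net: -57.78 east, -30.72 north. Distance = √((-57.78)² + (-30.72)²) = 65.437 mi.

65.4 mi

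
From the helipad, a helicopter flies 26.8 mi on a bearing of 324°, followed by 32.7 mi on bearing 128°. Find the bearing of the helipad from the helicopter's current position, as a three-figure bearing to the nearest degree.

261°

Leg 1 (324°, 26.8 mi): east 26.8 sin 324° = -15.75, north 26.8 cos 324° = 21.68
Leg 2 (128°, 32.7 mi): east 32.7 sin 128° = 25.77, north 32.7 cos 128° = -20.13
Net displacement: 10.02 east, 1.55 north. Direction back to start is (-10.02, -1.55): bearing = atan2(-10.02, -1.55) mod 360° = 261.21° ≈ 261°.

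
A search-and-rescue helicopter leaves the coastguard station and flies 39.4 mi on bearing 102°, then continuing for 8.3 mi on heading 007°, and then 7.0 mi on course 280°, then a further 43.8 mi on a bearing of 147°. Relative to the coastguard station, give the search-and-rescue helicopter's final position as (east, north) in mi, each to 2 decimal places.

Leg 1 (102°, 39.4 mi): east 39.4 sin 102° = 38.54, north 39.4 cos 102° = -8.19
Leg 2 (007°, 8.3 mi): east 8.3 sin 7° = 1.01, north 8.3 cos 7° = 8.24
Leg 3 (280°, 7.0 mi): east 7.0 sin 280° = -6.89, north 7.0 cos 280° = 1.22
Leg 4 (147°, 43.8 mi): east 43.8 sin 147° = 23.86, north 43.8 cos 147° = -36.73
Summing: 56.51 mi east, -35.47 mi north → (56.51, -35.47).

(56.51, -35.47)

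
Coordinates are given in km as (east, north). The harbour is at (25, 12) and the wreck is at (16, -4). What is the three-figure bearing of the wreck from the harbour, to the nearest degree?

Δeast = 16 − 25 = -9.00; Δnorth = -4 − 12 = -16.00.
Bearing = atan2(Δeast, Δnorth) mod 360° = 209.36° ≈ 209°.

209°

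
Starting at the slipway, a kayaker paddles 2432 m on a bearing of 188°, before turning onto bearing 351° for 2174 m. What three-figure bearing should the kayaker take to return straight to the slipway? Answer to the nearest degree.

069°

Leg 1 (188°, 2432 m): east 2432 sin 188° = -338.47, north 2432 cos 188° = -2408.33
Leg 2 (351°, 2174 m): east 2174 sin 351° = -340.09, north 2174 cos 351° = 2147.23
Net displacement: -678.56 east, -261.10 north. Direction back to start is (678.56, 261.10): bearing = atan2(678.56, 261.10) mod 360° = 68.95° ≈ 069°.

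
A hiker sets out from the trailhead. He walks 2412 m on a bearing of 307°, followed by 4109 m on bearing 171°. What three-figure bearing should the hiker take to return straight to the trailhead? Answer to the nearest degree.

Leg 1 (307°, 2412 m): east 2412 sin 307° = -1926.31, north 2412 cos 307° = 1451.58
Leg 2 (171°, 4109 m): east 4109 sin 171° = 642.79, north 4109 cos 171° = -4058.41
Net displacement: -1283.52 east, -2606.83 north. Direction back to start is (1283.52, 2606.83): bearing = atan2(1283.52, 2606.83) mod 360° = 26.21° ≈ 026°.

026°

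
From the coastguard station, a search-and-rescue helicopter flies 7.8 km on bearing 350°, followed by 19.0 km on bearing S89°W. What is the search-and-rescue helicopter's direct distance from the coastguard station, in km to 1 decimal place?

Leg 1 (350°, 7.8 km): east 7.8 sin 350° = -1.35, north 7.8 cos 350° = 7.68
Leg 2 (S89°W, 19.0 km): east 19.0 sin 269° = -19.00, north 19.0 cos 269° = -0.33
Net: -20.35 east, 7.35 north. Distance = √((-20.35)² + (7.35)²) = 21.638 km.

21.6 km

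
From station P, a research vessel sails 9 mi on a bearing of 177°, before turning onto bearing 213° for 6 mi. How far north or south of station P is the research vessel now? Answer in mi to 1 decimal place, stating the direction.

14.0 mi south

Leg 1 (177°, 9 mi): east 9 sin 177° = 0.47, north 9 cos 177° = -8.99
Leg 2 (213°, 6 mi): east 6 sin 213° = -3.27, north 6 cos 213° = -5.03
Net north component: -14.02 mi.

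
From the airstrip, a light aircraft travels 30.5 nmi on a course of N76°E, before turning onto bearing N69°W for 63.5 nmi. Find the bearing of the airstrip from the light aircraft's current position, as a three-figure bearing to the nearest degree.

Leg 1 (N76°E, 30.5 nmi): east 30.5 sin 76° = 29.59, north 30.5 cos 76° = 7.38
Leg 2 (N69°W, 63.5 nmi): east 63.5 sin 291° = -59.28, north 63.5 cos 291° = 22.76
Net displacement: -29.69 east, 30.13 north. Direction back to start is (29.69, -30.13): bearing = atan2(29.69, -30.13) mod 360° = 135.43° ≈ 135°.

135°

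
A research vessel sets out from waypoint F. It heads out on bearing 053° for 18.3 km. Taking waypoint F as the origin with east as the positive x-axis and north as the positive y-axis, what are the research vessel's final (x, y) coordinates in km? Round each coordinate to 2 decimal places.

Leg 1 (053°, 18.3 km): east 18.3 sin 53° = 14.62, north 18.3 cos 53° = 11.01
Summing: 14.62 km east, 11.01 km north → (14.62, 11.01).

(14.62, 11.01)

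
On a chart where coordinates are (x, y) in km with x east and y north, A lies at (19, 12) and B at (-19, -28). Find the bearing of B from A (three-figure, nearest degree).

Δeast = -19 − 19 = -38.00; Δnorth = -28 − 12 = -40.00.
Bearing = atan2(Δeast, Δnorth) mod 360° = 223.53° ≈ 224°.

224°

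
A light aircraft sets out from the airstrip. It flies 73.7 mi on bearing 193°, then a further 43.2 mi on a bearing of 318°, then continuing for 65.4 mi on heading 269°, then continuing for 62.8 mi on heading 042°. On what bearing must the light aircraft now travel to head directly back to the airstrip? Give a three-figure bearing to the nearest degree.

095°

Leg 1 (193°, 73.7 mi): east 73.7 sin 193° = -16.58, north 73.7 cos 193° = -71.81
Leg 2 (318°, 43.2 mi): east 43.2 sin 318° = -28.91, north 43.2 cos 318° = 32.10
Leg 3 (269°, 65.4 mi): east 65.4 sin 269° = -65.39, north 65.4 cos 269° = -1.14
Leg 4 (042°, 62.8 mi): east 62.8 sin 42° = 42.02, north 62.8 cos 42° = 46.67
Net displacement: -68.85 east, 5.82 north. Direction back to start is (68.85, -5.82): bearing = atan2(68.85, -5.82) mod 360° = 94.83° ≈ 095°.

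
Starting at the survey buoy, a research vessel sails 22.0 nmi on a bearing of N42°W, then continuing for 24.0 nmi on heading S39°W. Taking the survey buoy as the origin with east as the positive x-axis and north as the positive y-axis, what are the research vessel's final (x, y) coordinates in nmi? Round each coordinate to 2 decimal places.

(-29.82, -2.30)

Leg 1 (N42°W, 22.0 nmi): east 22.0 sin 318° = -14.72, north 22.0 cos 318° = 16.35
Leg 2 (S39°W, 24.0 nmi): east 24.0 sin 219° = -15.10, north 24.0 cos 219° = -18.65
Summing: -29.82 nmi east, -2.30 nmi north → (-29.82, -2.30).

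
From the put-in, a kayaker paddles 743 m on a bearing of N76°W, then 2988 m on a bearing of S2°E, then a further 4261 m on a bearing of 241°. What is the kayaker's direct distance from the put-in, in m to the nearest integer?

6527 m

Leg 1 (N76°W, 743 m): east 743 sin 284° = -720.93, north 743 cos 284° = 179.75
Leg 2 (S2°E, 2988 m): east 2988 sin 178° = 104.28, north 2988 cos 178° = -2986.18
Leg 3 (241°, 4261 m): east 4261 sin 241° = -3726.75, north 4261 cos 241° = -2065.77
Net: -4343.40 east, -4872.21 north. Distance = √((-4343.40)² + (-4872.21)²) = 6527.140 m.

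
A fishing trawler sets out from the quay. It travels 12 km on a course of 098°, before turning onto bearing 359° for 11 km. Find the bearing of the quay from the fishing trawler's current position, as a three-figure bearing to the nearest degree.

Leg 1 (098°, 12 km): east 12 sin 98° = 11.88, north 12 cos 98° = -1.67
Leg 2 (359°, 11 km): east 11 sin 359° = -0.19, north 11 cos 359° = 11.00
Net displacement: 11.69 east, 9.33 north. Direction back to start is (-11.69, -9.33): bearing = atan2(-11.69, -9.33) mod 360° = 231.41° ≈ 231°.

231°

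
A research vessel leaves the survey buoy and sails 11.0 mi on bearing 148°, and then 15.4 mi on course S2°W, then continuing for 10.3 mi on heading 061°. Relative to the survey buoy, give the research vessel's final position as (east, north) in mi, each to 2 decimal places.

(14.30, -19.73)

Leg 1 (148°, 11.0 mi): east 11.0 sin 148° = 5.83, north 11.0 cos 148° = -9.33
Leg 2 (S2°W, 15.4 mi): east 15.4 sin 182° = -0.54, north 15.4 cos 182° = -15.39
Leg 3 (061°, 10.3 mi): east 10.3 sin 61° = 9.01, north 10.3 cos 61° = 4.99
Summing: 14.30 mi east, -19.73 mi north → (14.30, -19.73).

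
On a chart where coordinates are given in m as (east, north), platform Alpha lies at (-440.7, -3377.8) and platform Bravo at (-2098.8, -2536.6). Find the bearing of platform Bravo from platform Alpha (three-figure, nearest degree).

Δeast = -2098.8 − -440.7 = -1658.10; Δnorth = -2536.6 − -3377.8 = 841.20.
Bearing = atan2(Δeast, Δnorth) mod 360° = 296.90° ≈ 297°.

297°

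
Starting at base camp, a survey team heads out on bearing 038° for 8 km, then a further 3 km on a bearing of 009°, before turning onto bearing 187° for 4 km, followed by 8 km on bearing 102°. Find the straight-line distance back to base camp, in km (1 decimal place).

Leg 1 (038°, 8 km): east 8 sin 38° = 4.93, north 8 cos 38° = 6.30
Leg 2 (009°, 3 km): east 3 sin 9° = 0.47, north 3 cos 9° = 2.96
Leg 3 (187°, 4 km): east 4 sin 187° = -0.49, north 4 cos 187° = -3.97
Leg 4 (102°, 8 km): east 8 sin 102° = 7.83, north 8 cos 102° = -1.66
Net: 12.73 east, 3.63 north. Distance = √((12.73)² + (3.63)²) = 13.241 km.

13.2 km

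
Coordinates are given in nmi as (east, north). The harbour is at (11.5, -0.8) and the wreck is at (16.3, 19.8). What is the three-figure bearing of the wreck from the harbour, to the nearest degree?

013°

Δeast = 16.3 − 11.5 = 4.80; Δnorth = 19.8 − -0.8 = 20.60.
Bearing = atan2(Δeast, Δnorth) mod 360° = 13.12° ≈ 013°.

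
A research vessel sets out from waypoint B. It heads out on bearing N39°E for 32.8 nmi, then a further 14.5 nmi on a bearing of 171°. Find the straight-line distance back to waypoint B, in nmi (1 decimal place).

25.5 nmi

Leg 1 (N39°E, 32.8 nmi): east 32.8 sin 39° = 20.64, north 32.8 cos 39° = 25.49
Leg 2 (171°, 14.5 nmi): east 14.5 sin 171° = 2.27, north 14.5 cos 171° = -14.32
Net: 22.91 east, 11.17 north. Distance = √((22.91)² + (11.17)²) = 25.488 nmi.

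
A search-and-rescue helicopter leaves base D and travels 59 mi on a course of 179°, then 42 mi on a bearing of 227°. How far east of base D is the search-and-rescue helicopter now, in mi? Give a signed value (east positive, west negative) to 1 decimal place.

-29.7 mi

Leg 1 (179°, 59 mi): east 59 sin 179° = 1.03, north 59 cos 179° = -58.99
Leg 2 (227°, 42 mi): east 42 sin 227° = -30.72, north 42 cos 227° = -28.64
Net east component: -29.69 mi.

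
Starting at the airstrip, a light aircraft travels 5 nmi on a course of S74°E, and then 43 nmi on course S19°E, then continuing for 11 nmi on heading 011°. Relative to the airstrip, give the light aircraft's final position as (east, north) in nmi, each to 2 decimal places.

(20.90, -31.24)

Leg 1 (S74°E, 5 nmi): east 5 sin 106° = 4.81, north 5 cos 106° = -1.38
Leg 2 (S19°E, 43 nmi): east 43 sin 161° = 14.00, north 43 cos 161° = -40.66
Leg 3 (011°, 11 nmi): east 11 sin 11° = 2.10, north 11 cos 11° = 10.80
Summing: 20.90 nmi east, -31.24 nmi north → (20.90, -31.24).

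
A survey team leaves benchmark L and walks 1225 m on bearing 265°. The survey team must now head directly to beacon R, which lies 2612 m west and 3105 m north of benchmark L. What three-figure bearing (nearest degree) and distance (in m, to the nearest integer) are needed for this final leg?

337°, 3500 m

Leg 1 (265°, 1225 m): east 1225 sin 265° = -1220.34, north 1225 cos 265° = -106.77
Current position: (-1220.34, -106.77). Target: (-2612, 3105). Remaining: Δeast = -1391.66, Δnorth = 3211.77.
Bearing = atan2(-1391.66, 3211.77) mod 360° = 336.57°; distance = √((-1391.66)² + (3211.77)²) = 3500.309 m.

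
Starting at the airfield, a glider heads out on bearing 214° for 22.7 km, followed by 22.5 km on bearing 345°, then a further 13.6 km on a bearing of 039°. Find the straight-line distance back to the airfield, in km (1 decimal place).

Leg 1 (214°, 22.7 km): east 22.7 sin 214° = -12.69, north 22.7 cos 214° = -18.82
Leg 2 (345°, 22.5 km): east 22.5 sin 345° = -5.82, north 22.5 cos 345° = 21.73
Leg 3 (039°, 13.6 km): east 13.6 sin 39° = 8.56, north 13.6 cos 39° = 10.57
Net: -9.96 east, 13.48 north. Distance = √((-9.96)² + (13.48)²) = 16.762 km.

16.8 km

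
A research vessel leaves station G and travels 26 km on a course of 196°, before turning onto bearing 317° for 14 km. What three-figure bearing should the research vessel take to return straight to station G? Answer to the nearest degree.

049°

Leg 1 (196°, 26 km): east 26 sin 196° = -7.17, north 26 cos 196° = -24.99
Leg 2 (317°, 14 km): east 14 sin 317° = -9.55, north 14 cos 317° = 10.24
Net displacement: -16.71 east, -14.75 north. Direction back to start is (16.71, 14.75): bearing = atan2(16.71, 14.75) mod 360° = 48.57° ≈ 049°.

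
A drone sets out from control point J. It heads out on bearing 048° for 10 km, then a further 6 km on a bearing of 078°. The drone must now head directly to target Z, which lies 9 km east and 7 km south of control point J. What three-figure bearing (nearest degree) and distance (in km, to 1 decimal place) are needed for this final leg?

196°, 15.5 km

Leg 1 (048°, 10 km): east 10 sin 48° = 7.43, north 10 cos 48° = 6.69
Leg 2 (078°, 6 km): east 6 sin 78° = 5.87, north 6 cos 78° = 1.25
Current position: (13.30, 7.94). Target: (9, -7). Remaining: Δeast = -4.30, Δnorth = -14.94.
Bearing = atan2(-4.30, -14.94) mod 360° = 196.06°; distance = √((-4.30)² + (-14.94)²) = 15.545 km.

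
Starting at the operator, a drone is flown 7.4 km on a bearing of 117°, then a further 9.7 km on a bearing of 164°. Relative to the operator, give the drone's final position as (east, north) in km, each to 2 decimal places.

(9.27, -12.68)

Leg 1 (117°, 7.4 km): east 7.4 sin 117° = 6.59, north 7.4 cos 117° = -3.36
Leg 2 (164°, 9.7 km): east 9.7 sin 164° = 2.67, north 9.7 cos 164° = -9.32
Summing: 9.27 km east, -12.68 km north → (9.27, -12.68).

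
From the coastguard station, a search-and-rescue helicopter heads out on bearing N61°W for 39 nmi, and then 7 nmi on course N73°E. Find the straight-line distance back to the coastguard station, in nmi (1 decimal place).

34.5 nmi

Leg 1 (N61°W, 39 nmi): east 39 sin 299° = -34.11, north 39 cos 299° = 18.91
Leg 2 (N73°E, 7 nmi): east 7 sin 73° = 6.69, north 7 cos 73° = 2.05
Net: -27.42 east, 20.95 north. Distance = √((-27.42)² + (20.95)²) = 34.507 nmi.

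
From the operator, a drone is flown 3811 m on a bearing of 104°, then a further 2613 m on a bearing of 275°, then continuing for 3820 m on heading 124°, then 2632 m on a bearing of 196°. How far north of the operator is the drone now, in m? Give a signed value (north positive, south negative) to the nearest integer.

-5360 m

Leg 1 (104°, 3811 m): east 3811 sin 104° = 3697.80, north 3811 cos 104° = -921.96
Leg 2 (275°, 2613 m): east 2613 sin 275° = -2603.06, north 2613 cos 275° = 227.74
Leg 3 (124°, 3820 m): east 3820 sin 124° = 3166.92, north 3820 cos 124° = -2136.12
Leg 4 (196°, 2632 m): east 2632 sin 196° = -725.48, north 2632 cos 196° = -2530.04
Net north component: -5360.38 m.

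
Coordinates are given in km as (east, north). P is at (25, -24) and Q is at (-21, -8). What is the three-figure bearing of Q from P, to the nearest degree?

289°

Δeast = -21 − 25 = -46.00; Δnorth = -8 − -24 = 16.00.
Bearing = atan2(Δeast, Δnorth) mod 360° = 289.18° ≈ 289°.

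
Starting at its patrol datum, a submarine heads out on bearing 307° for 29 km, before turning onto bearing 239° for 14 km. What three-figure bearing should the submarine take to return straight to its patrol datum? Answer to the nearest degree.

106°

Leg 1 (307°, 29 km): east 29 sin 307° = -23.16, north 29 cos 307° = 17.45
Leg 2 (239°, 14 km): east 14 sin 239° = -12.00, north 14 cos 239° = -7.21
Net displacement: -35.16 east, 10.24 north. Direction back to start is (35.16, -10.24): bearing = atan2(35.16, -10.24) mod 360° = 106.24° ≈ 106°.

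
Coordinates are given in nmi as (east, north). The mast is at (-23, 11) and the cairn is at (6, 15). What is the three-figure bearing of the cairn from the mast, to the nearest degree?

Δeast = 6 − -23 = 29.00; Δnorth = 15 − 11 = 4.00.
Bearing = atan2(Δeast, Δnorth) mod 360° = 82.15° ≈ 082°.

082°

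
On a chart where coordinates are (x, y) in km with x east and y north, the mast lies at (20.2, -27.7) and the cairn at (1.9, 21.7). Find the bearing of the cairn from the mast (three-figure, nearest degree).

Δeast = 1.9 − 20.2 = -18.30; Δnorth = 21.7 − -27.7 = 49.40.
Bearing = atan2(Δeast, Δnorth) mod 360° = 339.67° ≈ 340°.

340°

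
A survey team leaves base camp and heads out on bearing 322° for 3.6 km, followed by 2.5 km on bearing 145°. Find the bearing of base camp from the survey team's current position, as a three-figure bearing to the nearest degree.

Leg 1 (322°, 3.6 km): east 3.6 sin 322° = -2.22, north 3.6 cos 322° = 2.84
Leg 2 (145°, 2.5 km): east 2.5 sin 145° = 1.43, north 2.5 cos 145° = -2.05
Net displacement: -0.78 east, 0.79 north. Direction back to start is (0.78, -0.79): bearing = atan2(0.78, -0.79) mod 360° = 135.24° ≈ 135°.

135°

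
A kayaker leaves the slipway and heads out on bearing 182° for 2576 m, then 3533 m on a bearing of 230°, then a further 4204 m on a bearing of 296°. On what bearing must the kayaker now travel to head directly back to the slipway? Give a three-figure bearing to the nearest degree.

Leg 1 (182°, 2576 m): east 2576 sin 182° = -89.90, north 2576 cos 182° = -2574.43
Leg 2 (230°, 3533 m): east 3533 sin 230° = -2706.44, north 3533 cos 230° = -2270.97
Leg 3 (296°, 4204 m): east 4204 sin 296° = -3778.53, north 4204 cos 296° = 1842.91
Net displacement: -6574.87 east, -3002.49 north. Direction back to start is (6574.87, 3002.49): bearing = atan2(6574.87, 3002.49) mod 360° = 65.46° ≈ 065°.

065°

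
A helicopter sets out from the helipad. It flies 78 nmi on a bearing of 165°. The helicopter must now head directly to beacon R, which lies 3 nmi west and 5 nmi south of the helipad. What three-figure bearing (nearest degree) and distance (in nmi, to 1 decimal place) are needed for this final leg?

342°, 74.1 nmi

Leg 1 (165°, 78 nmi): east 78 sin 165° = 20.19, north 78 cos 165° = -75.34
Current position: (20.19, -75.34). Target: (-3, -5). Remaining: Δeast = -23.19, Δnorth = 70.34.
Bearing = atan2(-23.19, 70.34) mod 360° = 341.76°; distance = √((-23.19)² + (70.34)²) = 74.066 nmi.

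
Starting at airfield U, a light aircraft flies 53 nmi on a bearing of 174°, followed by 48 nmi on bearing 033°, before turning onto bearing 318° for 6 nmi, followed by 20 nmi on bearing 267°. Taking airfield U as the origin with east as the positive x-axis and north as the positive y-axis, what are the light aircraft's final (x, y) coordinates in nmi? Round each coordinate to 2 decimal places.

(7.70, -9.04)

Leg 1 (174°, 53 nmi): east 53 sin 174° = 5.54, north 53 cos 174° = -52.71
Leg 2 (033°, 48 nmi): east 48 sin 33° = 26.14, north 48 cos 33° = 40.26
Leg 3 (318°, 6 nmi): east 6 sin 318° = -4.01, north 6 cos 318° = 4.46
Leg 4 (267°, 20 nmi): east 20 sin 267° = -19.97, north 20 cos 267° = -1.05
Summing: 7.70 nmi east, -9.04 nmi north → (7.70, -9.04).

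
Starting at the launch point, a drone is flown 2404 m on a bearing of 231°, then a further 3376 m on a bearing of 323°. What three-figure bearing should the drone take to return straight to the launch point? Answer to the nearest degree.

Leg 1 (231°, 2404 m): east 2404 sin 231° = -1868.26, north 2404 cos 231° = -1512.89
Leg 2 (323°, 3376 m): east 3376 sin 323° = -2031.73, north 3376 cos 323° = 2696.19
Net displacement: -3899.99 east, 1183.31 north. Direction back to start is (3899.99, -1183.31): bearing = atan2(3899.99, -1183.31) mod 360° = 106.88° ≈ 107°.

107°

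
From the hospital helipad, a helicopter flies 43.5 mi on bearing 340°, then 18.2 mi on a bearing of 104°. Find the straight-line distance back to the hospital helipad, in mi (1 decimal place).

Leg 1 (340°, 43.5 mi): east 43.5 sin 340° = -14.88, north 43.5 cos 340° = 40.88
Leg 2 (104°, 18.2 mi): east 18.2 sin 104° = 17.66, north 18.2 cos 104° = -4.40
Net: 2.78 east, 36.47 north. Distance = √((2.78)² + (36.47)²) = 36.580 mi.

36.6 mi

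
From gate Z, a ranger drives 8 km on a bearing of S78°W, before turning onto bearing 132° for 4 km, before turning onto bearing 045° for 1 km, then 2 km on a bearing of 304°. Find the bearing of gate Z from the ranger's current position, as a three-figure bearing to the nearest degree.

Leg 1 (S78°W, 8 km): east 8 sin 258° = -7.83, north 8 cos 258° = -1.66
Leg 2 (132°, 4 km): east 4 sin 132° = 2.97, north 4 cos 132° = -2.68
Leg 3 (045°, 1 km): east 1 sin 45° = 0.71, north 1 cos 45° = 0.71
Leg 4 (304°, 2 km): east 2 sin 304° = -1.66, north 2 cos 304° = 1.12
Net displacement: -5.80 east, -2.51 north. Direction back to start is (5.80, 2.51): bearing = atan2(5.80, 2.51) mod 360° = 66.58° ≈ 067°.

067°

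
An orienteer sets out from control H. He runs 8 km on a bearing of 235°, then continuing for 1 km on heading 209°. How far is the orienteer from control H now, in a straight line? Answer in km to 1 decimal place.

8.9 km

Leg 1 (235°, 8 km): east 8 sin 235° = -6.55, north 8 cos 235° = -4.59
Leg 2 (209°, 1 km): east 1 sin 209° = -0.48, north 1 cos 209° = -0.87
Net: -7.04 east, -5.46 north. Distance = √((-7.04)² + (-5.46)²) = 8.910 km.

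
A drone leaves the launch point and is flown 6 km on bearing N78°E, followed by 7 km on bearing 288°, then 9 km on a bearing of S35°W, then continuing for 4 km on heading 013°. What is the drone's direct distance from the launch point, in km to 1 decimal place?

Leg 1 (N78°E, 6 km): east 6 sin 78° = 5.87, north 6 cos 78° = 1.25
Leg 2 (288°, 7 km): east 7 sin 288° = -6.66, north 7 cos 288° = 2.16
Leg 3 (S35°W, 9 km): east 9 sin 215° = -5.16, north 9 cos 215° = -7.37
Leg 4 (013°, 4 km): east 4 sin 13° = 0.90, north 4 cos 13° = 3.90
Net: -5.05 east, -0.06 north. Distance = √((-5.05)² + (-0.06)²) = 5.051 km.

5.1 km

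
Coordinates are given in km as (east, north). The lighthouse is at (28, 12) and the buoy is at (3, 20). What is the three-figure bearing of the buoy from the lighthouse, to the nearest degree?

288°

Δeast = 3 − 28 = -25.00; Δnorth = 20 − 12 = 8.00.
Bearing = atan2(Δeast, Δnorth) mod 360° = 287.74° ≈ 288°.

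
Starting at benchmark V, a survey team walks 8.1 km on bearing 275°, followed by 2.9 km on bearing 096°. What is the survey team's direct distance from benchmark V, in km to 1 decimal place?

5.2 km

Leg 1 (275°, 8.1 km): east 8.1 sin 275° = -8.07, north 8.1 cos 275° = 0.71
Leg 2 (096°, 2.9 km): east 2.9 sin 96° = 2.88, north 2.9 cos 96° = -0.30
Net: -5.19 east, 0.40 north. Distance = √((-5.19)² + (0.40)²) = 5.201 km.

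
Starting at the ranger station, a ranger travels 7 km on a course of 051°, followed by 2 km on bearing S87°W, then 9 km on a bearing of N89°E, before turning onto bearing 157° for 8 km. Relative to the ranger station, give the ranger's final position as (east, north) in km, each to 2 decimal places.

Leg 1 (051°, 7 km): east 7 sin 51° = 5.44, north 7 cos 51° = 4.41
Leg 2 (S87°W, 2 km): east 2 sin 267° = -2.00, north 2 cos 267° = -0.10
Leg 3 (N89°E, 9 km): east 9 sin 89° = 9.00, north 9 cos 89° = 0.16
Leg 4 (157°, 8 km): east 8 sin 157° = 3.13, north 8 cos 157° = -7.36
Summing: 15.57 km east, -2.91 km north → (15.57, -2.91).

(15.57, -2.91)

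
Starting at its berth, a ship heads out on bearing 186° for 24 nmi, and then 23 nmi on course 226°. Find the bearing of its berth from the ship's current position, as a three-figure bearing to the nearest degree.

Leg 1 (186°, 24 nmi): east 24 sin 186° = -2.51, north 24 cos 186° = -23.87
Leg 2 (226°, 23 nmi): east 23 sin 226° = -16.54, north 23 cos 226° = -15.98
Net displacement: -19.05 east, -39.85 north. Direction back to start is (19.05, 39.85): bearing = atan2(19.05, 39.85) mod 360° = 25.56° ≈ 026°.

026°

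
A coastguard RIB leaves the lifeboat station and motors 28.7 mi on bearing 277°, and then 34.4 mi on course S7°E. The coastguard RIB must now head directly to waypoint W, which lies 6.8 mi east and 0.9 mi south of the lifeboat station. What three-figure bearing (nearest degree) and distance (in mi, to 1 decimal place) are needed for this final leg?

046°, 43.0 mi

Leg 1 (277°, 28.7 mi): east 28.7 sin 277° = -28.49, north 28.7 cos 277° = 3.50
Leg 2 (S7°E, 34.4 mi): east 34.4 sin 173° = 4.19, north 34.4 cos 173° = -34.14
Current position: (-24.29, -30.65). Target: (6.8, -0.9). Remaining: Δeast = 31.09, Δnorth = 29.75.
Bearing = atan2(31.09, 29.75) mod 360° = 46.27°; distance = √((31.09)² + (29.75)²) = 43.031 mi.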